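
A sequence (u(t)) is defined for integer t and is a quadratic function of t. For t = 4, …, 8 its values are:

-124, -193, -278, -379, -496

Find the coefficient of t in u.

First differences: -69, -85, -101, -117. Second differences: -16, -16, -16.
Level-2 differences are constant, so u has degree 2.
Fitting a degree-2 polynomial gives u(t) = -8t² + 3t - 8.
The coefficient of t is 3.

3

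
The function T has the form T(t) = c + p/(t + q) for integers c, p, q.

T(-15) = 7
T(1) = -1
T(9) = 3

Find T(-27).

(T(t) − c)(t + q) = p for each data point; the three points give a linear system in c and q, then p follows.
Solving: c = 5, q = 3, p = -24, so T(t) = 5 − 24/(t + 3).
Then T(-27) = 5 − 24/(-24) = 6.

6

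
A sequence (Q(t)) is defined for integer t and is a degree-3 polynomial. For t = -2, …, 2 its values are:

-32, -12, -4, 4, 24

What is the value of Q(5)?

276

Write Q(t) = at³ + bt² + ct + d; the 5 given values yield a linear system in the 4 coefficients.
Solving, Q(t) = 2t³ + 6t - 4.
Then Q(5) = 276.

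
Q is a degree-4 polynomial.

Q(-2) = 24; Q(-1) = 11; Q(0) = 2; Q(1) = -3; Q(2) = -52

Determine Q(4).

-714

Write Q(m) = am^4 + bm³ + cm² + dm + e; the 5 given values yield a linear system in the 5 coefficients.
Solving, Q(m) = -2m^4 - 4m³ + 4m² - 3m + 2.
Then Q(4) = -714.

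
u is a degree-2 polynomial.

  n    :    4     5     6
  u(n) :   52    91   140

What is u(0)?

-4

Write u(n) = an² + bn + c; the 3 given values yield a linear system in the 3 coefficients.
Solving, u(n) = 5n² - 6n - 4.
The constant term is u(0) = -4.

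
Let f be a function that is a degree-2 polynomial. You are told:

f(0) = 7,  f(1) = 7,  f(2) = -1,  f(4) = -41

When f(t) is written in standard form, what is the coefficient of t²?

Write f(t) = at² + bt + c; the 4 given values yield a linear system in the 3 coefficients.
Solving, f(t) = -4t² + 4t + 7.
The coefficient of t² is -4.

-4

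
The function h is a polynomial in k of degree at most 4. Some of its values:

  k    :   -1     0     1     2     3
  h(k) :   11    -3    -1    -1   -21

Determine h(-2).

59

Write h(k) = ak^4 + bk³ + ck² + dk + e; the 5 given values yield a linear system in the 5 coefficients.
Solving, the leading coefficient vanishes, and h(k) = -3k³ + 8k² - 3k - 3.
Then h(-2) = 59.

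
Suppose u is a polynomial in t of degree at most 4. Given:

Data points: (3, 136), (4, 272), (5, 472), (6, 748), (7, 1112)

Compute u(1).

8

First differences: 136, 200, 276, 364. Second differences: 64, 76, 88. Third differences: 12, 12.
Level-3 differences are constant, so u has degree 3.
Fitting a degree-3 polynomial gives u(t) = 2t³ + 8t² + 6t - 8.
Then u(1) = 8.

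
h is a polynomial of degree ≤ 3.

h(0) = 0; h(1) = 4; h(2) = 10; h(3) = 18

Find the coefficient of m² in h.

First differences: 4, 6, 8. Second differences: 2, 2.
Level-2 differences are constant, so h has degree 2.
Fitting a degree-2 polynomial gives h(m) = m² + 3m.
The coefficient of m² is 1.

1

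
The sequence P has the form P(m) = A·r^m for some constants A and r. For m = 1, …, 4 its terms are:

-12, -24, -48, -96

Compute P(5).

-192

Consecutive ratio: -24/(-12) = 2, and -48/(-24) = 2, so r = 2.
Then A·2^1 = -12 gives A = -6, and P(m) = -6·2^m.
P(5) = -6·2^5 = -192.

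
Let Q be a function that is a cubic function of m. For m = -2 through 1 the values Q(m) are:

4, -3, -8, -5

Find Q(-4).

Write Q(m) = am³ + bm² + cm + d; the 4 given values yield a linear system in the 4 coefficients.
Solving, Q(m) = m³ + 4m² - 2m - 8.
Then Q(-4) = 0.

0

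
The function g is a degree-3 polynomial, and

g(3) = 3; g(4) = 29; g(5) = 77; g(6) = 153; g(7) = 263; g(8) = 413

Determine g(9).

609

Write g(t) = at³ + bt² + ct + d; the 6 given values yield a linear system in the 4 coefficients.
Solving, g(t) = t³ - t² - 4t - 3.
Then g(9) = 609.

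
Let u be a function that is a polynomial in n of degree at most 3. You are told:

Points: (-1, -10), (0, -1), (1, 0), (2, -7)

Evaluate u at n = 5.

-76

Write u(n) = an³ + bn² + cn + d; the 4 given values yield a linear system in the 4 coefficients.
Solving, the leading coefficient vanishes, and u(n) = -4n² + 5n - 1.
Then u(5) = -76.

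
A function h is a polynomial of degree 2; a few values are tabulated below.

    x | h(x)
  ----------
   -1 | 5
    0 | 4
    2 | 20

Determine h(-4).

44

Write h(x) = ax² + bx + c; the 3 given values yield a linear system in the 3 coefficients.
Solving, h(x) = 3x² + 2x + 4.
Then h(-4) = 44.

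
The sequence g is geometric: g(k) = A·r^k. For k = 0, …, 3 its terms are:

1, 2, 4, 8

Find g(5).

Consecutive ratio: 2/1 = 2, and 4/2 = 2, so r = 2.
Then A·2^0 = 1 gives A = 1, and g(k) = 1·2^k.
g(5) = 1·2^5 = 32.

32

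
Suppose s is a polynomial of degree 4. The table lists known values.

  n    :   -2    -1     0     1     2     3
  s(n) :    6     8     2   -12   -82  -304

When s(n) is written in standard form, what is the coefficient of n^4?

-2

Write s(n) = an^4 + bn³ + cn² + dn + e; the 6 given values yield a linear system in the 5 coefficients.
Solving, s(n) = -2n^4 - 4n³ - 2n² - 6n + 2.
The coefficient of n^4 is -2.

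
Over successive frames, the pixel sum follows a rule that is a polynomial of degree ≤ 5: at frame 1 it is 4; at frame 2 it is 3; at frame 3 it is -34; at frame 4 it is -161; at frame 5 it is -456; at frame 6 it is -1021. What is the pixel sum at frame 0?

Write the value at x as Q(x).
Write Q(x) = ax^5 + bx^4 + cx³ + dx² + ex + p; the 6 given values yield a linear system in the 6 coefficients.
Solving, the leading coefficient vanishes, and Q(x) = -x^4 + x³ + x² + 4x - 1.
Then Q(0) = -1.

-1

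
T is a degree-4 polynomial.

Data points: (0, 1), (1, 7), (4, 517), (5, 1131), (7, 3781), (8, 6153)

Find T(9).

9487

Write T(k) = ak^4 + bk³ + ck² + dk + e; the 6 given values yield a linear system in the 5 coefficients.
Solving, T(k) = k^4 + 4k³ + k + 1.
Then T(9) = 9487.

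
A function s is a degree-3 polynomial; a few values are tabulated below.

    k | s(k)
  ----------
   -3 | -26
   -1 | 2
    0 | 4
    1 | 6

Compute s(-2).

Write s(k) = ak³ + bk² + ck + d; the 4 given values yield a linear system in the 4 coefficients.
Solving, s(k) = k³ + k + 4.
Then s(-2) = -6.

-6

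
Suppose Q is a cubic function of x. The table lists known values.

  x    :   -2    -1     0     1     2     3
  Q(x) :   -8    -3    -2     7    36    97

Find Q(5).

363

Write Q(x) = ax³ + bx² + cx + d; the 6 given values yield a linear system in the 4 coefficients.
Solving, Q(x) = 2x³ + 4x² + 3x - 2.
Then Q(5) = 363.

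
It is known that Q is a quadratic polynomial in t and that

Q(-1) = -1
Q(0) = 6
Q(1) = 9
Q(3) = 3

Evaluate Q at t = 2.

8

Write Q(t) = at² + bt + c; the 4 given values yield a linear system in the 3 coefficients.
Solving, Q(t) = -2t² + 5t + 6.
Then Q(2) = 8.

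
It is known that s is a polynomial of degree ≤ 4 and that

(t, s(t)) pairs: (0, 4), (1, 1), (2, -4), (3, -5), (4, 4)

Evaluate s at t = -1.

-1

First differences: -3, -5, -1, 9. Second differences: -2, 4, 10. Third differences: 6, 6.
Level-3 differences are constant, so s has degree 3.
Fitting a degree-3 polynomial gives s(t) = t³ - 4t² + 4.
Then s(-1) = -1.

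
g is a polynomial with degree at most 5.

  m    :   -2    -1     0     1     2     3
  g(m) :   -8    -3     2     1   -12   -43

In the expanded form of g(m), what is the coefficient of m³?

-1

Write g(m) = am^5 + bm^4 + cm³ + dm² + em + p; the 6 given values yield a linear system in the 6 coefficients.
Solving, the top 2 coefficients vanish, and g(m) = -m³ - 3m² + 3m + 2.
The coefficient of m³ is -1.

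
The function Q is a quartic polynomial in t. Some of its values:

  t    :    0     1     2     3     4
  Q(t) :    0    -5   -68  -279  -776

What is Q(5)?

Write Q(t) = at^4 + bt³ + ct² + dt + e; the 5 given values yield a linear system in the 5 coefficients.
Solving, Q(t) = -2t^4 - 3t³ - 6t² + 6t.
Then Q(5) = -1745.

-1745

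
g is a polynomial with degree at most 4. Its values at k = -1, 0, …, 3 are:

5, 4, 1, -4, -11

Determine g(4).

First differences: -1, -3, -5, -7. Second differences: -2, -2, -2.
Level-2 differences are constant, so g has degree 2.
Fitting a degree-2 polynomial gives g(k) = -k² - 2k + 4.
Then g(4) = -20.

-20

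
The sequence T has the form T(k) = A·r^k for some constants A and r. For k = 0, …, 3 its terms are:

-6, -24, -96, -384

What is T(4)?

-1536

Consecutive ratio: -24/(-6) = 4, and -96/(-24) = 4, so r = 4.
Then A·4^0 = -6 gives A = -6, and T(k) = -6·4^k.
T(4) = -6·4^4 = -1536.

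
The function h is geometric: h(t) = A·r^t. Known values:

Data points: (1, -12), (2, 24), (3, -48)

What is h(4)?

Consecutive ratio: 24/(-12) = -2, and -48/24 = -2, so r = -2.
Then A·(-2)^1 = -12 gives A = 6, and h(t) = 6·(-2)^t.
h(4) = 6·(-2)^4 = 96.

96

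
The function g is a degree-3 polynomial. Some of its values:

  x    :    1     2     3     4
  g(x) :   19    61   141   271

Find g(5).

463

Write g(x) = ax³ + bx² + cx + d; the 4 given values yield a linear system in the 4 coefficients.
Solving, g(x) = 2x³ + 7x² + 7x + 3.
Then g(5) = 463.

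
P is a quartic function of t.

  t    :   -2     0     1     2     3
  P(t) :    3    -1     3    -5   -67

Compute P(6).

Write P(t) = at^4 + bt³ + ct² + dt + e; the 5 given values yield a linear system in the 5 coefficients.
Solving, P(t) = -t^4 - t³ + 4t² + 2t - 1.
Then P(6) = -1357.

-1357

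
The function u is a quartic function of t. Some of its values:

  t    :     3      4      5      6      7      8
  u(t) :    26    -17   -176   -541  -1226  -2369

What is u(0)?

First differences: -43, -159, -365, -685, -1143. Second differences: -116, -206, -320, -458. Third differences: -90, -114, -138. Fourth differences: -24, -24.
Level-4 differences are constant, so u has degree 4.
Fitting a degree-4 polynomial gives u(t) = -t^4 + 3t³ + 3t² - 1.
The constant term is u(0) = -1.

-1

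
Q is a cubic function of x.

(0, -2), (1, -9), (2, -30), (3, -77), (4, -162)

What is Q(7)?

First differences: -7, -21, -47, -85. Second differences: -14, -26, -38. Third differences: -12, -12.
Level-3 differences are constant, so Q has degree 3.
Fitting a degree-3 polynomial gives Q(x) = -2x³ - x² - 4x - 2.
Then Q(7) = -765.

-765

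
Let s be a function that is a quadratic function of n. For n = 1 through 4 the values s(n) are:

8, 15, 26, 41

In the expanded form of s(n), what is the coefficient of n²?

2

Write s(n) = an² + bn + c; the 4 given values yield a linear system in the 3 coefficients.
Solving, s(n) = 2n² + n + 5.
The coefficient of n² is 2.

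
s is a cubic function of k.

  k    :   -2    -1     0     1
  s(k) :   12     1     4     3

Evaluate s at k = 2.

-20

Write s(k) = ak³ + bk² + ck + d; the 4 given values yield a linear system in the 4 coefficients.
Solving, s(k) = -3k³ - 2k² + 4k + 4.
Then s(2) = -20.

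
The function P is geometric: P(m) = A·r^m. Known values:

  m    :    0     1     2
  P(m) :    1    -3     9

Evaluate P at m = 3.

-27

Consecutive ratio: -3/1 = -3, and 9/(-3) = -3, so r = -3.
Then A·(-3)^0 = 1 gives A = 1, and P(m) = 1·(-3)^m.
P(3) = 1·(-3)^3 = -27.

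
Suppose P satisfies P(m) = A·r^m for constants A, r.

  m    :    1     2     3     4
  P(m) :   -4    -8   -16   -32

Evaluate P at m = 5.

-64

Consecutive ratio: -8/(-4) = 2, and -16/(-8) = 2, so r = 2.
Then A·2^1 = -4 gives A = -2, and P(m) = -2·2^m.
P(5) = -2·2^5 = -64.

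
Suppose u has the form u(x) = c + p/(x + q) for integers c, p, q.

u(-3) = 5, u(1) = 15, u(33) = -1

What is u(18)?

-2

(u(x) − c)(x + q) = p for each data point; the three points give a linear system in c and q, then p follows.
Solving: c = 0, q = -3, p = -30, so u(x) = -30/(x − 3).
Then u(18) = 0 − 30/15 = -2.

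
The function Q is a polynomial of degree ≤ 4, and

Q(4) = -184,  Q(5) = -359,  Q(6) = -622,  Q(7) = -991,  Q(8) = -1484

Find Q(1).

First differences: -175, -263, -369, -493. Second differences: -88, -106, -124. Third differences: -18, -18.
Level-3 differences are constant, so Q has degree 3.
Fitting a degree-3 polynomial gives Q(m) = -3m³ + m² - m - 4.
Then Q(1) = -7.

-7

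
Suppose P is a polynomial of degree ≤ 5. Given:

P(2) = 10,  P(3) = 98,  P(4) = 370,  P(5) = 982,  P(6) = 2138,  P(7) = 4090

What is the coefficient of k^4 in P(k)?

Write P(k) = ak^5 + bk^4 + ck³ + dk² + ek + p; the 6 given values yield a linear system in the 6 coefficients.
Solving, the leading coefficient vanishes, and P(k) = 2k^4 - 2k³ - 4k + 2.
The coefficient of k^4 is 2.

2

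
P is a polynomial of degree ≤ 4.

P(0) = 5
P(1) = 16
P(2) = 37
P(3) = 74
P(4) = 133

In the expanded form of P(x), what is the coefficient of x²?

2

First differences: 11, 21, 37, 59. Second differences: 10, 16, 22. Third differences: 6, 6.
Level-3 differences are constant, so P has degree 3.
Fitting a degree-3 polynomial gives P(x) = x³ + 2x² + 8x + 5.
The coefficient of x² is 2.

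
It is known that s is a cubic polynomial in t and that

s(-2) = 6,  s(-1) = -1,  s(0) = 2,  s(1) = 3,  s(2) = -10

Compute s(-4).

98

First differences: -7, 3, 1, -13. Second differences: 10, -2, -14. Third differences: -12, -12.
Level-3 differences are constant, so s has degree 3.
Fitting a degree-3 polynomial gives s(t) = -2t³ - t² + 4t + 2.
Then s(-4) = 98.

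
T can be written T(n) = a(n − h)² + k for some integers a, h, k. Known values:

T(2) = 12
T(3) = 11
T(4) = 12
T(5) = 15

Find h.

3

First differences -1, 1, 3; second difference 2 = 2a, so a = 1.
Expanding, the n-coefficient is −2ah = -2h; matching it to the data gives h = 3, and then k = 11.
So T(n) = 1(n − 3)² + 11.
Hence h = 3.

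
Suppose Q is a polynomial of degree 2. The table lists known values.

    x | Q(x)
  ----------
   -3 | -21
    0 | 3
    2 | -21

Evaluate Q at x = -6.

-117

Write Q(x) = ax² + bx + c; the 3 given values yield a linear system in the 3 coefficients.
Solving, Q(x) = -4x² - 4x + 3.
Then Q(-6) = -117.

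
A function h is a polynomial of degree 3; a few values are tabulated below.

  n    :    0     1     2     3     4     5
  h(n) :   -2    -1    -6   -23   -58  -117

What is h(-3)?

First differences: 1, -5, -17, -35, -59. Second differences: -6, -12, -18, -24. Third differences: -6, -6, -6.
Level-3 differences are constant, so h has degree 3.
Fitting a degree-3 polynomial gives h(n) = -n³ + 2n - 2.
Then h(-3) = 19.

19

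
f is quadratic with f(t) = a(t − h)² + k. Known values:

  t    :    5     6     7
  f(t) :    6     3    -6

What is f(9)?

First differences -3, -9; second difference -6 = 2a, so a = -3.
Expanding, the t-coefficient is −2ah = 6h; matching it to the data gives h = 5, and then k = 6.
So f(t) = -3(t − 5)² + 6.
f(9) = -3·4² + 6 = -42.

-42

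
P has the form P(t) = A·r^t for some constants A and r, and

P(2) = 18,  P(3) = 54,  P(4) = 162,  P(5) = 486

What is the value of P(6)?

1458

Consecutive ratio: 54/18 = 3, and 162/54 = 3, so r = 3.
Then A·3^2 = 18 gives A = 2, and P(t) = 2·3^t.
P(6) = 2·3^6 = 1458.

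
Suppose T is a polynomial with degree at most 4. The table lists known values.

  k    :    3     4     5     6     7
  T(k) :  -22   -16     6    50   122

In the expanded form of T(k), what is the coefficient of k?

-3

First differences: 6, 22, 44, 72. Second differences: 16, 22, 28. Third differences: 6, 6.
Level-3 differences are constant, so T has degree 3.
Fitting a degree-3 polynomial gives T(k) = k³ - 4k² - 3k - 4.
The coefficient of k is -3.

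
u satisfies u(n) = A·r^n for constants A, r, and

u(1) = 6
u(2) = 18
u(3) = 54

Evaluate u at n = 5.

486

Consecutive ratio: 18/6 = 3, and 54/18 = 3, so r = 3.
Then A·3^1 = 6 gives A = 2, and u(n) = 2·3^n.
u(5) = 2·3^5 = 486.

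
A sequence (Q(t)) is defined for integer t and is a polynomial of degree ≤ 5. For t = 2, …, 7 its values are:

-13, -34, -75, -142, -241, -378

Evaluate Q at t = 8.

-559

First differences: -21, -41, -67, -99, -137. Second differences: -20, -26, -32, -38. Third differences: -6, -6, -6.
Level-3 differences are constant, so Q has degree 3.
Fitting a degree-3 polynomial gives Q(t) = -t³ - t² + 3t - 7.
Then Q(8) = -559.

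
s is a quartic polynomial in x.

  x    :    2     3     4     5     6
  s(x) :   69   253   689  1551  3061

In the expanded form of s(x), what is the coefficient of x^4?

Write s(x) = ax^4 + bx³ + cx² + dx + e; the 5 given values yield a linear system in the 5 coefficients.
Solving, s(x) = 2x^4 + x³ + 7x² + 1.
The coefficient of x^4 is 2.

2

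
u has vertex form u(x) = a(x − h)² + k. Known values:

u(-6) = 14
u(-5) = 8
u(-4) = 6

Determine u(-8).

First differences -6, -2; second difference 4 = 2a, so a = 2.
Expanding, the x-coefficient is −2ah = -4h; matching it to the data gives h = -4, and then k = 6.
So u(x) = 2(x + 4)² + 6.
u(-8) = 2·(-4)² + 6 = 38.

38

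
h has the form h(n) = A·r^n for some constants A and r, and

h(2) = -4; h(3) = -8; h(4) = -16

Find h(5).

Consecutive ratio: -8/(-4) = 2, and -16/(-8) = 2, so r = 2.
Then A·2^2 = -4 gives A = -1, and h(n) = -1·2^n.
h(5) = -1·2^5 = -32.

-32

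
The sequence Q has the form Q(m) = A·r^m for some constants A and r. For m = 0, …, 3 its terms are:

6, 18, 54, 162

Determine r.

3

Consecutive ratio: 18/6 = 3, and 54/18 = 3, so r = 3.
Then A·3^0 = 6 gives A = 6, and Q(m) = 6·3^m.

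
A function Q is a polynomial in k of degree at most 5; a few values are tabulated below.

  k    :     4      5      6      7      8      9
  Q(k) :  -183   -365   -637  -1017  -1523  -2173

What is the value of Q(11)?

-3977

First differences: -182, -272, -380, -506, -650. Second differences: -90, -108, -126, -144. Third differences: -18, -18, -18.
Level-3 differences are constant, so Q has degree 3.
Fitting a degree-3 polynomial gives Q(k) = -3k³ + k + 5.
Then Q(11) = -3977.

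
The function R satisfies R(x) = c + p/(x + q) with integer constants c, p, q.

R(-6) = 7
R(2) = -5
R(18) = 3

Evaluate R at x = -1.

22

(R(x) − c)(x + q) = p for each data point; the three points give a linear system in c and q, then p follows.
Solving: c = 4, q = 0, p = -18, so R(x) = 4 − 18/(x + 0).
Then R(-1) = 4 − 18/(-1) = 22.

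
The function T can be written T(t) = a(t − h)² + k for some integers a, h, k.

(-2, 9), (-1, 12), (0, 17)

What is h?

First differences 3, 5; second difference 2 = 2a, so a = 1.
Expanding, the t-coefficient is −2ah = -2h; matching it to the data gives h = -3, and then k = 8.
So T(t) = 1(t + 3)² + 8.
Hence h = -3.

-3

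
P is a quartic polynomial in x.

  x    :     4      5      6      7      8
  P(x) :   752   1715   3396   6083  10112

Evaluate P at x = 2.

Write P(x) = ax^4 + bx³ + cx² + dx + e; the 5 given values yield a linear system in the 5 coefficients.
Solving, P(x) = 2x^4 + 4x³ - 3x² + 8x.
Then P(2) = 68.

68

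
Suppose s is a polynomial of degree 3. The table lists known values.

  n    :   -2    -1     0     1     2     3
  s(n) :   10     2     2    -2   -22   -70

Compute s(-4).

98

First differences: -8, 0, -4, -20, -48. Second differences: 8, -4, -16, -28. Third differences: -12, -12, -12.
Level-3 differences are constant, so s has degree 3.
Fitting a degree-3 polynomial gives s(n) = -2n³ - 2n² + 2.
Then s(-4) = 98.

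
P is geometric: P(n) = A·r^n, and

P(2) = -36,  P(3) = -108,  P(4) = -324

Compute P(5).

-972

Consecutive ratio: -108/(-36) = 3, and -324/(-108) = 3, so r = 3.
Then A·3^2 = -36 gives A = -4, and P(n) = -4·3^n.
P(5) = -4·3^5 = -972.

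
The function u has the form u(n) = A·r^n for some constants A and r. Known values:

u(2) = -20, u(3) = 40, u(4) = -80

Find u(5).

160

Consecutive ratio: 40/(-20) = -2, and -80/40 = -2, so r = -2.
Then A·(-2)^2 = -20 gives A = -5, and u(n) = -5·(-2)^n.
u(5) = -5·(-2)^5 = 160.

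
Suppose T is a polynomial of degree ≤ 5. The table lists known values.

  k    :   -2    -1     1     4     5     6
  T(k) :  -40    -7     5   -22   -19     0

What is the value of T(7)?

41

Write T(k) = ak^5 + bk^4 + ck³ + dk² + ek + p; the 6 given values yield a linear system in the 6 coefficients.
Solving, the top 2 coefficients vanish, and T(k) = k³ - 7k² + 5k + 6.
Then T(7) = 41.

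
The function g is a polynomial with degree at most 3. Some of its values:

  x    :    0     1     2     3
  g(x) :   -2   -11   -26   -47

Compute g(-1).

Write g(x) = ax³ + bx² + cx + d; the 4 given values yield a linear system in the 4 coefficients.
Solving, the leading coefficient vanishes, and g(x) = -3x² - 6x - 2.
Then g(-1) = 1.

1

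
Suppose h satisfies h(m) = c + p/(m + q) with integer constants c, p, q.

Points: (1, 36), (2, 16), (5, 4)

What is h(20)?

(h(m) − c)(m + q) = p for each data point; the three points give a linear system in c and q, then p follows.
Solving: c = -4, q = 0, p = 40, so h(m) = -4 + 40/(m + 0).
Then h(20) = -4 + 40/20 = -2.

-2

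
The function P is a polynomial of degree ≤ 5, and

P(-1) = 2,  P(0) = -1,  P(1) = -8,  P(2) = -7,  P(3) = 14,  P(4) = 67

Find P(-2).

-11

First differences: -3, -7, 1, 21, 53. Second differences: -4, 8, 20, 32. Third differences: 12, 12, 12.
Level-3 differences are constant, so P has degree 3.
Fitting a degree-3 polynomial gives P(n) = 2n³ - 2n² - 7n - 1.
Then P(-2) = -11.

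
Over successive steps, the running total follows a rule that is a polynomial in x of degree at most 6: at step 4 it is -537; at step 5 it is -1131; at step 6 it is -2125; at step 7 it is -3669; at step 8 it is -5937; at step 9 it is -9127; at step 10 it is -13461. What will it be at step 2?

-69

Write the value at x as P(x).
First differences: -594, -994, -1544, -2268, -3190, -4334. Second differences: -400, -550, -724, -922, -1144. Third differences: -150, -174, -198, -222. Fourth differences: -24, -24, -24.
Level-4 differences are constant, so P has degree 4.
Fitting a degree-4 polynomial gives P(x) = -x^4 - 3x³ - 4x² - 6x - 1.
Then P(2) = -69.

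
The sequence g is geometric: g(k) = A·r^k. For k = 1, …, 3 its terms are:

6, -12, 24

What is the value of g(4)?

Consecutive ratio: -12/6 = -2, and 24/(-12) = -2, so r = -2.
Then A·(-2)^1 = 6 gives A = -3, and g(k) = -3·(-2)^k.
g(4) = -3·(-2)^4 = -48.

-48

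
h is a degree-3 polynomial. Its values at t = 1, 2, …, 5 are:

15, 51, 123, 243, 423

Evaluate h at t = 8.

1443

Write h(t) = at³ + bt² + ct + d; the 5 given values yield a linear system in the 4 coefficients.
Solving, h(t) = 2t³ + 6t² + 4t + 3.
Then h(8) = 1443.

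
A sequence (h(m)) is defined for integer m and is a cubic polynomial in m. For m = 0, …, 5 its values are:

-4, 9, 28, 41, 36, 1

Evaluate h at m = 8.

-404

First differences: 13, 19, 13, -5, -35. Second differences: 6, -6, -18, -30. Third differences: -12, -12, -12.
Level-3 differences are constant, so h has degree 3.
Fitting a degree-3 polynomial gives h(m) = -2m³ + 9m² + 6m - 4.
Then h(8) = -404.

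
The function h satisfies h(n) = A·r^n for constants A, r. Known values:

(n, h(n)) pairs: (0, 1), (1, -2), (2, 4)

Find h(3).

Consecutive ratio: -2/1 = -2, and 4/(-2) = -2, so r = -2.
Then A·(-2)^0 = 1 gives A = 1, and h(n) = 1·(-2)^n.
h(3) = 1·(-2)^3 = -8.

-8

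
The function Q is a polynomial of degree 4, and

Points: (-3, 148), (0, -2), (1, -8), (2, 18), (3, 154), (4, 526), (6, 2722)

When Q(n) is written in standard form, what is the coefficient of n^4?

Write Q(n) = an^4 + bn³ + cn² + dn + e; the 7 given values yield a linear system in the 5 coefficients.
Solving, Q(n) = 2n^4 + n³ - n² - 8n - 2.
The coefficient of n^4 is 2.

2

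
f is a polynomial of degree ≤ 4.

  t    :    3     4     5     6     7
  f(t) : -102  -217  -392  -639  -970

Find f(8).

-1397

First differences: -115, -175, -247, -331. Second differences: -60, -72, -84. Third differences: -12, -12.
Level-3 differences are constant, so f has degree 3.
Fitting a degree-3 polynomial gives f(t) = -2t³ - 6t² + t + 3.
Then f(8) = -1397.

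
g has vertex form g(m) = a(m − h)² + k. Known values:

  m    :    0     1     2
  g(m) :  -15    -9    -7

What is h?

2

First differences 6, 2; second difference -4 = 2a, so a = -2.
Expanding, the m-coefficient is −2ah = 4h; matching it to the data gives h = 2, and then k = -7.
So g(m) = -2(m − 2)² − 7.
Hence h = 2.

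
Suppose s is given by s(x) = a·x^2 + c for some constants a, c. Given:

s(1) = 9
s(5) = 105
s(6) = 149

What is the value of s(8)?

From s(1) = 9 and s(5) = 105: 1a + c = 9 and 25a + c = 105.
Subtracting: 24a = 96, so a = 4; then c = 9 − 4·1 = 5.
So s(x) = 4x² + 5, and s(8) = 261.

261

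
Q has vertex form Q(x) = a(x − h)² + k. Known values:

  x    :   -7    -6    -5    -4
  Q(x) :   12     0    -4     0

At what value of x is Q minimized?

First differences -12, -4, 4; second difference 8 = 2a, so a = 4.
Expanding, the x-coefficient is −2ah = -8h; matching it to the data gives h = -5, and then k = -4.
So Q(x) = 4(x + 5)² − 4.
Hence h = -5.

-5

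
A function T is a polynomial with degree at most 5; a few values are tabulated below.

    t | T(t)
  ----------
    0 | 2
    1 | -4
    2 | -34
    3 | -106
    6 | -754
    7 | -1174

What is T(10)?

-3298

Write T(t) = at^5 + bt^4 + ct³ + dt² + et + p; the 6 given values yield a linear system in the 6 coefficients.
Solving, the top 2 coefficients vanish, and T(t) = -3t³ - 3t² + 2.
Then T(10) = -3298.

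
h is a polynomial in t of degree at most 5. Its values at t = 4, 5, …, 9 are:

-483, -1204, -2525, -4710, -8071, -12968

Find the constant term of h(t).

1

First differences: -721, -1321, -2185, -3361, -4897. Second differences: -600, -864, -1176, -1536. Third differences: -264, -312, -360. Fourth differences: -48, -48.
Level-4 differences are constant, so h has degree 4.
Fitting a degree-4 polynomial gives h(t) = -2t^4 + 2t² - t + 1.
The constant term is h(0) = 1.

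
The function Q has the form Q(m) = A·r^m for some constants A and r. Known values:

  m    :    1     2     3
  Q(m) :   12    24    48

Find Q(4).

Consecutive ratio: 24/12 = 2, and 48/24 = 2, so r = 2.
Then A·2^1 = 12 gives A = 6, and Q(m) = 6·2^m.
Q(4) = 6·2^4 = 96.

96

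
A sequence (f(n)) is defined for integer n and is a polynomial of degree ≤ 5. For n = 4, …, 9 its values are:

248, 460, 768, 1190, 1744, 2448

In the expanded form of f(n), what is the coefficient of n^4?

First differences: 212, 308, 422, 554, 704. Second differences: 96, 114, 132, 150. Third differences: 18, 18, 18.
Level-3 differences are constant, so f has degree 3.
Fitting a degree-3 polynomial gives f(n) = 3n³ + 3n² + 2n.
The coefficient of n^4 is 0.

0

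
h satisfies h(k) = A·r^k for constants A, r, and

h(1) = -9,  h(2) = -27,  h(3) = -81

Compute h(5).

Consecutive ratio: -27/(-9) = 3, and -81/(-27) = 3, so r = 3.
Then A·3^1 = -9 gives A = -3, and h(k) = -3·3^k.
h(5) = -3·3^5 = -729.

-729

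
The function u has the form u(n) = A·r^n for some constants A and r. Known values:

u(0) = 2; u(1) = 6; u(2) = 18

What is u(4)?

162

Consecutive ratio: 6/2 = 3, and 18/6 = 3, so r = 3.
Then A·3^0 = 2 gives A = 2, and u(n) = 2·3^n.
u(4) = 2·3^4 = 162.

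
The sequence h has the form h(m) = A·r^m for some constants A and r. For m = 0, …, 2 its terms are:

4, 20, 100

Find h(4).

Consecutive ratio: 20/4 = 5, and 100/20 = 5, so r = 5.
Then A·5^0 = 4 gives A = 4, and h(m) = 4·5^m.
h(4) = 4·5^4 = 2500.

2500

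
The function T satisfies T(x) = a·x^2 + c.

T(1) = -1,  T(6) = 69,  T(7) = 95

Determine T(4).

29

From T(1) = -1 and T(6) = 69: 1a + c = -1 and 36a + c = 69.
Subtracting: 35a = 70, so a = 2; then c = -1 − 2·1 = -3.
So T(x) = 2x² − 3, and T(4) = 29.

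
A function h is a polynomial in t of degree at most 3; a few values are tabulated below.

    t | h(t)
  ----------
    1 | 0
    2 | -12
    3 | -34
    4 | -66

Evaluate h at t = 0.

2

First differences: -12, -22, -32. Second differences: -10, -10.
Level-2 differences are constant, so h has degree 2.
Fitting a degree-2 polynomial gives h(t) = -5t² + 3t + 2.
Then h(0) = 2.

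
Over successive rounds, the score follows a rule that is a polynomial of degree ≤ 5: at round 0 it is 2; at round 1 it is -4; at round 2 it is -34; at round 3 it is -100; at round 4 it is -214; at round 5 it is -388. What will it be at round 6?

-634

Write the value at k as f(k).
First differences: -6, -30, -66, -114, -174. Second differences: -24, -36, -48, -60. Third differences: -12, -12, -12.
Level-3 differences are constant, so f has degree 3.
Fitting a degree-3 polynomial gives f(k) = -2k³ - 6k² + 2k + 2.
Then f(6) = -634.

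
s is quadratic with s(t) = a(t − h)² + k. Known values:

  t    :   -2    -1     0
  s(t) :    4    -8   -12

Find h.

0

First differences -12, -4; second difference 8 = 2a, so a = 4.
Expanding, the t-coefficient is −2ah = -8h; matching it to the data gives h = 0, and then k = -12.
So s(t) = 4(t + 0)² − 12.
Hence h = 0.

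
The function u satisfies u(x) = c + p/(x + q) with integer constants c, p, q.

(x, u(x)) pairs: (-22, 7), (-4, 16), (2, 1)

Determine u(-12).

(u(x) − c)(x + q) = p for each data point; the three points give a linear system in c and q, then p follows.
Solving: c = 6, q = 2, p = -20, so u(x) = 6 − 20/(x + 2).
Then u(-12) = 6 − 20/(-10) = 8.

8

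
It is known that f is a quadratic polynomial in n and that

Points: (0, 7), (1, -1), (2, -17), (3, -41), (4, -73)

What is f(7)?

-217

First differences: -8, -16, -24, -32. Second differences: -8, -8, -8.
Level-2 differences are constant, so f has degree 2.
Fitting a degree-2 polynomial gives f(n) = -4n² - 4n + 7.
Then f(7) = -217.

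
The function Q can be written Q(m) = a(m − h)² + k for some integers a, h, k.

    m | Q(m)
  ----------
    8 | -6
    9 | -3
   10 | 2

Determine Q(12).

18

First differences 3, 5; second difference 2 = 2a, so a = 1.
Expanding, the m-coefficient is −2ah = -2h; matching it to the data gives h = 7, and then k = -7.
So Q(m) = 1(m − 7)² − 7.
Q(12) = 1·5² − 7 = 18.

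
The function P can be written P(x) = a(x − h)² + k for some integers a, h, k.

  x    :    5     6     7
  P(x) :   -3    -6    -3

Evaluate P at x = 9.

First differences -3, 3; second difference 6 = 2a, so a = 3.
Expanding, the x-coefficient is −2ah = -6h; matching it to the data gives h = 6, and then k = -6.
So P(x) = 3(x − 6)² − 6.
P(9) = 3·3² − 6 = 21.

21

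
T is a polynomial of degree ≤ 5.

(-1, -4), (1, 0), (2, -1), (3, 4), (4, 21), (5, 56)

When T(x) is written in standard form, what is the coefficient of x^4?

Write T(x) = ax^5 + bx^4 + cx³ + dx² + ex + p; the 6 given values yield a linear system in the 6 coefficients.
Solving, the top 2 coefficients vanish, and T(x) = x³ - 3x² + x + 1.
The coefficient of x^4 is 0.

0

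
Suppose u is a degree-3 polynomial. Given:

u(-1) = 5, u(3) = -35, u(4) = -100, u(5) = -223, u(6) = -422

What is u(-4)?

Write u(k) = ak³ + bk² + ck + d; the 5 given values yield a linear system in the 4 coefficients.
Solving, u(k) = -3k³ + 7k² - 3k - 8.
Then u(-4) = 308.

308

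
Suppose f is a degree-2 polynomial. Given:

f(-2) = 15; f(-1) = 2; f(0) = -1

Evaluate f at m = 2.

Write f(m) = am² + bm + c; the 3 given values yield a linear system in the 3 coefficients.
Solving, f(m) = 5m² + 2m - 1.
Then f(2) = 23.

23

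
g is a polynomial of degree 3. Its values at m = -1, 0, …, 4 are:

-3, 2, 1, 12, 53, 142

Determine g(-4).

-234

First differences: 5, -1, 11, 41, 89. Second differences: -6, 12, 30, 48. Third differences: 18, 18, 18.
Level-3 differences are constant, so g has degree 3.
Fitting a degree-3 polynomial gives g(m) = 3m³ - 3m² - m + 2.
Then g(-4) = -234.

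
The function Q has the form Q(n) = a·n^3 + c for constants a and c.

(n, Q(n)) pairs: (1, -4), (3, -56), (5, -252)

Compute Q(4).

-130

From Q(1) = -4 and Q(3) = -56: 1a + c = -4 and 27a + c = -56.
Subtracting: 26a = -52, so a = -2; then c = -4 − (-2)·1 = -2.
So Q(n) = -2n³ − 2, and Q(4) = -130.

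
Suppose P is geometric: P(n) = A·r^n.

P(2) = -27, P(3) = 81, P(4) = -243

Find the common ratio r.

Consecutive ratio: 81/(-27) = -3, and -243/81 = -3, so r = -3.
Then A·(-3)^2 = -27 gives A = -3, and P(n) = -3·(-3)^n.

-3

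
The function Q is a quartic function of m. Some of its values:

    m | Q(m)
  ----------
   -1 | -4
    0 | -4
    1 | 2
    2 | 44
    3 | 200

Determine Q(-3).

134

Write Q(m) = am^4 + bm³ + cm² + dm + e; the 5 given values yield a linear system in the 5 coefficients.
Solving, Q(m) = 2m^4 + m³ + m² + 2m - 4.
Then Q(-3) = 134.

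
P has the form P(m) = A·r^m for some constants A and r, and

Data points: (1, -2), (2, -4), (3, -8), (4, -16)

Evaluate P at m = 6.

-64

Consecutive ratio: -4/(-2) = 2, and -8/(-4) = 2, so r = 2.
Then A·2^1 = -2 gives A = -1, and P(m) = -1·2^m.
P(6) = -1·2^6 = -64.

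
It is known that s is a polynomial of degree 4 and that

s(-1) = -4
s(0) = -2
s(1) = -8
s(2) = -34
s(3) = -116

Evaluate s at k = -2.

-26

Write s(k) = ak^4 + bk³ + ck² + dk + e; the 5 given values yield a linear system in the 5 coefficients.
Solving, s(k) = -k^4 - 3k² - 2k - 2.
Then s(-2) = -26.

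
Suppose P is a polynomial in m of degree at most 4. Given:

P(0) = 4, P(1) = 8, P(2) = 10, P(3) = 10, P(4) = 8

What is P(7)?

-10

First differences: 4, 2, 0, -2. Second differences: -2, -2, -2.
Level-2 differences are constant, so P has degree 2.
Fitting a degree-2 polynomial gives P(m) = -m² + 5m + 4.
Then P(7) = -10.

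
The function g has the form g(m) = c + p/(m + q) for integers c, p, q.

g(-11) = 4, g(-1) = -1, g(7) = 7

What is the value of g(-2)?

(g(m) − c)(m + q) = p for each data point; the three points give a linear system in c and q, then p follows.
Solving: c = 5, q = -1, p = 12, so g(m) = 5 + 12/(m − 1).
Then g(-2) = 5 + 12/(-3) = 1.

1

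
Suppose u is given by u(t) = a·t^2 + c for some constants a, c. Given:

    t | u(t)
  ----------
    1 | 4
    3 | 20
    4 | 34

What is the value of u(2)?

10

From u(1) = 4 and u(3) = 20: 1a + c = 4 and 9a + c = 20.
Subtracting: 8a = 16, so a = 2; then c = 4 − 2·1 = 2.
So u(t) = 2t² + 2, and u(2) = 10.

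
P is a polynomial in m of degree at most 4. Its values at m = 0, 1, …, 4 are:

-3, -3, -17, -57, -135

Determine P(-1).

-5

Write P(m) = am^4 + bm³ + cm² + dm + e; the 5 given values yield a linear system in the 5 coefficients.
Solving, the leading coefficient vanishes, and P(m) = -2m³ - m² + 3m - 3.
Then P(-1) = -5.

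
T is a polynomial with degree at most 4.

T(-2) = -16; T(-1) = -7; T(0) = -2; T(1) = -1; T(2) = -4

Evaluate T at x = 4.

First differences: 9, 5, 1, -3. Second differences: -4, -4, -4.
Level-2 differences are constant, so T has degree 2.
Fitting a degree-2 polynomial gives T(x) = -2x² + 3x - 2.
Then T(4) = -22.

-22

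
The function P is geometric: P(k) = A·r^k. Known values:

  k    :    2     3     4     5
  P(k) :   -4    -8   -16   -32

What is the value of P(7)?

Consecutive ratio: -8/(-4) = 2, and -16/(-8) = 2, so r = 2.
Then A·2^2 = -4 gives A = -1, and P(k) = -1·2^k.
P(7) = -1·2^7 = -128.

-128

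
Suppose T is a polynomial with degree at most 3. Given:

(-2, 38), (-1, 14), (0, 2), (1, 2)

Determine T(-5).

182

First differences: -24, -12, 0. Second differences: 12, 12.
Level-2 differences are constant, so T has degree 2.
Fitting a degree-2 polynomial gives T(k) = 6k² - 6k + 2.
Then T(-5) = 182.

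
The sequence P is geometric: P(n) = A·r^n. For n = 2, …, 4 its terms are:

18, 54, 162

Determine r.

Consecutive ratio: 54/18 = 3, and 162/54 = 3, so r = 3.
Then A·3^2 = 18 gives A = 2, and P(n) = 2·3^n.

3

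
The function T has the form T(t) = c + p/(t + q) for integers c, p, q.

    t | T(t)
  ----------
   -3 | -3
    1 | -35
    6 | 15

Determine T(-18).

3

(T(t) − c)(t + q) = p for each data point; the three points give a linear system in c and q, then p follows.
Solving: c = 5, q = -2, p = 40, so T(t) = 5 + 40/(t − 2).
Then T(-18) = 5 + 40/(-20) = 3.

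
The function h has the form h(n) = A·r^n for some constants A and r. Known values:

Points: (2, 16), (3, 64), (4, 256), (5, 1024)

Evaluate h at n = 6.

Consecutive ratio: 64/16 = 4, and 256/64 = 4, so r = 4.
Then A·4^2 = 16 gives A = 1, and h(n) = 1·4^n.
h(6) = 1·4^6 = 4096.

4096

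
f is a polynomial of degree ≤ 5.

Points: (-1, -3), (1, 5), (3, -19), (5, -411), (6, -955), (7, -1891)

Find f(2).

Write f(t) = at^5 + bt^4 + ct³ + dt² + et + p; the 6 given values yield a linear system in the 6 coefficients.
Solving, the leading coefficient vanishes, and f(t) = -t^4 + t³ + 3t² + 3t - 1.
Then f(2) = 9.

9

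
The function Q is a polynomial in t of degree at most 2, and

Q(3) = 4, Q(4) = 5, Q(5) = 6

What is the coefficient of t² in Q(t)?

Write Q(t) = at² + bt + c; the 3 given values yield a linear system in the 3 coefficients.
Solving, the leading coefficient vanishes, and Q(t) = t + 1.
The coefficient of t² is 0.

0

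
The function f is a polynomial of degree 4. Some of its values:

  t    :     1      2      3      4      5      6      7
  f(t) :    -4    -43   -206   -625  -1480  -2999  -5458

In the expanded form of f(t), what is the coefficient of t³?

First differences: -39, -163, -419, -855, -1519, -2459. Second differences: -124, -256, -436, -664, -940. Third differences: -132, -180, -228, -276. Fourth differences: -48, -48, -48.
Level-4 differences are constant, so f has degree 4.
Fitting a degree-4 polynomial gives f(t) = -2t^4 - 2t³ + 5t - 5.
The coefficient of t³ is -2.

-2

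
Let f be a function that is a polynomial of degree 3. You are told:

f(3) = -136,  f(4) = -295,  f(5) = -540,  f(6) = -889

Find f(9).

-2740

Write f(m) = am³ + bm² + cm + d; the 4 given values yield a linear system in the 4 coefficients.
Solving, f(m) = -3m³ - 7m² + m + 5.
Then f(9) = -2740.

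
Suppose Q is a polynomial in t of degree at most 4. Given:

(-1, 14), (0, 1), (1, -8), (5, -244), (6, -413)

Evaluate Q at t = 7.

-650

Write Q(t) = at^4 + bt³ + ct² + dt + e; the 5 given values yield a linear system in the 5 coefficients.
Solving, the leading coefficient vanishes, and Q(t) = -2t³ + 2t² - 9t + 1.
Then Q(7) = -650.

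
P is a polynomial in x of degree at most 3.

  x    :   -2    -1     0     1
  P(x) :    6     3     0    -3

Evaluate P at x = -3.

9

Write P(x) = ax³ + bx² + cx + d; the 4 given values yield a linear system in the 4 coefficients.
Solving, the top 2 coefficients vanish, and P(x) = -3x.
Then P(-3) = 9.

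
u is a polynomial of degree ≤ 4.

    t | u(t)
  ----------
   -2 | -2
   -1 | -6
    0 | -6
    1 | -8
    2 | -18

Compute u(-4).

First differences: -4, 0, -2, -10. Second differences: 4, -2, -8. Third differences: -6, -6.
Level-3 differences are constant, so u has degree 3.
Fitting a degree-3 polynomial gives u(t) = -t³ - t² - 6.
Then u(-4) = 42.

42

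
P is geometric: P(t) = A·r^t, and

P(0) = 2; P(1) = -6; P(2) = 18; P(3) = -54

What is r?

-3

Consecutive ratio: -6/2 = -3, and 18/(-6) = -3, so r = -3.
Then A·(-3)^0 = 2 gives A = 2, and P(t) = 2·(-3)^t.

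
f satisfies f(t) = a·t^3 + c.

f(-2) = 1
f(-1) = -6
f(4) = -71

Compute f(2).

From f(-2) = 1 and f(-1) = -6: -8a + c = 1 and -1a + c = -6.
Subtracting: 7a = -7, so a = -1; then c = 1 − (-1)·(-8) = -7.
So f(t) = -1t³ − 7, and f(2) = -15.

-15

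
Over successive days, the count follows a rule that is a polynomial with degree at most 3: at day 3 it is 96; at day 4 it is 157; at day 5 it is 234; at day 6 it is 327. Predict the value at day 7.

436

Write the value at n as f(n).
Write f(n) = an³ + bn² + cn + d; the 4 given values yield a linear system in the 4 coefficients.
Solving, the leading coefficient vanishes, and f(n) = 8n² + 5n + 9.
Then f(7) = 436.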